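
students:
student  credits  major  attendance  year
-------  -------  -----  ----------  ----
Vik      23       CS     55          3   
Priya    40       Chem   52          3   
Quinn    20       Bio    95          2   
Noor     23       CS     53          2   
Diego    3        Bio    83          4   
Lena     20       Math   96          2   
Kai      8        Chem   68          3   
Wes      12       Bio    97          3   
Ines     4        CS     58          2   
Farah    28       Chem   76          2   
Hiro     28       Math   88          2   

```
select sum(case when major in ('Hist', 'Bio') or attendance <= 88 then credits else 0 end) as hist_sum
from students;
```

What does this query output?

student=Vik: ✓ → 23
student=Priya: ✓ → 40
student=Quinn: ✓ → 20
student=Noor: ✓ → 23
student=Diego: ✓ → 3
student=Lena: ✗
student=Kai: ✓ → 8
student=Wes: ✓ → 12
student=Ines: ✓ → 4
student=Farah: ✓ → 28
student=Hiro: ✓ → 28
hist_sum = 23 + 40 + 20 + 23 + 3 + 8 + 12 + 4 + 28 + 28 = 189

189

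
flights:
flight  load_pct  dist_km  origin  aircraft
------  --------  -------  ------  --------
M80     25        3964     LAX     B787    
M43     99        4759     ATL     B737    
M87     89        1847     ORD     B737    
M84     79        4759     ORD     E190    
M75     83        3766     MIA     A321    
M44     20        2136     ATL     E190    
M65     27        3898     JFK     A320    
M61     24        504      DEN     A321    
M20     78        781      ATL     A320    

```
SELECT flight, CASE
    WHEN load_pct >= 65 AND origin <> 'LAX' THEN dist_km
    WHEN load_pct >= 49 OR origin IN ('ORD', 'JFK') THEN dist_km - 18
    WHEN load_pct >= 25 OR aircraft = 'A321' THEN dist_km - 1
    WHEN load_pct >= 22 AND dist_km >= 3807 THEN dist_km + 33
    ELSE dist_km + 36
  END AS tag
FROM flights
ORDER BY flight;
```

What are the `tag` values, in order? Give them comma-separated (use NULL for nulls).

781, 4759, 2172, 503, 3880, 3766, 3963, 4759, 1847

flight=M20: load_pct >= 65 AND origin <> 'LAX' → 781
flight=M43: load_pct >= 65 AND origin <> 'LAX' → 4759
flight=M44: ELSE → 2172
flight=M61: load_pct >= 25 OR aircraft = 'A321' → 503
flight=M65: load_pct >= 49 OR origin IN ('ORD', 'JFK') → 3880
flight=M75: load_pct >= 65 AND origin <> 'LAX' → 3766
flight=M80: load_pct >= 25 OR aircraft = 'A321' → 3963
flight=M84: load_pct >= 65 AND origin <> 'LAX' → 4759
flight=M87: load_pct >= 65 AND origin <> 'LAX' → 1847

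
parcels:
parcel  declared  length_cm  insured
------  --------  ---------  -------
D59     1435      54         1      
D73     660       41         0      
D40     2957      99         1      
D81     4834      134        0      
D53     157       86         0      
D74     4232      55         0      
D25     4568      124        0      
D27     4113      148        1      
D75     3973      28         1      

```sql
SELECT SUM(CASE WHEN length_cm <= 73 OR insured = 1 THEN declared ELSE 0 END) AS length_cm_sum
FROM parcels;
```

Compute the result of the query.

parcel=D59: ✓ → 1435
parcel=D73: ✓ → 660
parcel=D40: ✓ → 2957
parcel=D81: ✗
parcel=D53: ✗
parcel=D74: ✓ → 4232
parcel=D25: ✗
parcel=D27: ✓ → 4113
parcel=D75: ✓ → 3973
length_cm_sum = 1435 + 660 + 2957 + 4232 + 4113 + 3973 = 17370

17370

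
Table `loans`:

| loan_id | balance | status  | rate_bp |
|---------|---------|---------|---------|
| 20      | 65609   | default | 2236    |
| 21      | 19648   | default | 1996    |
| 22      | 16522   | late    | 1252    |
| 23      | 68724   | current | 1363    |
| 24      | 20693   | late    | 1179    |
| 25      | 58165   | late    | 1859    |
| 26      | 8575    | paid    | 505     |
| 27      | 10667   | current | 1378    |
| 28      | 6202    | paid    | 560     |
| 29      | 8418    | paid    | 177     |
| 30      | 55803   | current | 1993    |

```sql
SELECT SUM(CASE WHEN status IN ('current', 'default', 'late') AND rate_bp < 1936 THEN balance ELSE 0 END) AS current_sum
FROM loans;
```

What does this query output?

174771

loan_id=20: ✗
loan_id=21: ✗
loan_id=22: ✓ → 16522
loan_id=23: ✓ → 68724
loan_id=24: ✓ → 20693
loan_id=25: ✓ → 58165
loan_id=26: ✗
loan_id=27: ✓ → 10667
loan_id=28: ✗
loan_id=29: ✗
loan_id=30: ✗
current_sum = 16522 + 68724 + 20693 + 58165 + 10667 = 174771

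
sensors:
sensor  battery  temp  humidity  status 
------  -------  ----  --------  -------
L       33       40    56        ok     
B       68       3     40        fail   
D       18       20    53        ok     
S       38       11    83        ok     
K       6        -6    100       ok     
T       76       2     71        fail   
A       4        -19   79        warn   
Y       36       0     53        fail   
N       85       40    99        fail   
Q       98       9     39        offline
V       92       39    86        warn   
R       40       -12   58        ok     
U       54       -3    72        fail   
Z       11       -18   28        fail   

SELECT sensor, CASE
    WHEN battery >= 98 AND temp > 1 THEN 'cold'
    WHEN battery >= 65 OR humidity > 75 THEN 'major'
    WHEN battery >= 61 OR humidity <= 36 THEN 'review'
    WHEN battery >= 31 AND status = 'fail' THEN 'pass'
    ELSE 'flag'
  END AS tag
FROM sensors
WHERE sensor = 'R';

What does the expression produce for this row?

sensor = R: battery=40, temp=-12, humidity=58, status=ok.
battery >= 98 AND temp > 1 → false
battery >= 65 OR humidity > 75 → false
battery >= 61 OR humidity <= 36 → false
battery >= 31 AND status = 'fail' → false
No prior WHEN matched → ELSE → flag

flag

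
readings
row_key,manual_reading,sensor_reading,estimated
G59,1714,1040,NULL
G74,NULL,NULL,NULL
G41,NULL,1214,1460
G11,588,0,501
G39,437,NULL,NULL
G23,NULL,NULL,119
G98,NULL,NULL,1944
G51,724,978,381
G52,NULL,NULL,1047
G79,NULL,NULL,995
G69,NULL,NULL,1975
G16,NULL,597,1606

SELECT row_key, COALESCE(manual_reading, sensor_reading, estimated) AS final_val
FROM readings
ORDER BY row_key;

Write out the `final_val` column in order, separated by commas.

row_key=G11: manual_reading=588 → 588
row_key=G16: manual_reading=NULL, sensor_reading=597 → 597
row_key=G23: manual_reading=NULL, sensor_reading=NULL, estimated=119 → 119
row_key=G39: manual_reading=437 → 437
row_key=G41: manual_reading=NULL, sensor_reading=1214 → 1214
row_key=G51: manual_reading=724 → 724
row_key=G52: manual_reading=NULL, sensor_reading=NULL, estimated=1047 → 1047
row_key=G59: manual_reading=1714 → 1714
row_key=G69: manual_reading=NULL, sensor_reading=NULL, estimated=1975 → 1975
row_key=G74: manual_reading=NULL, sensor_reading=NULL, estimated=NULL (all NULL) → NULL
row_key=G79: manual_reading=NULL, sensor_reading=NULL, estimated=995 → 995
row_key=G98: manual_reading=NULL, sensor_reading=NULL, estimated=1944 → 1944

588, 597, 119, 437, 1214, 724, 1047, 1714, 1975, NULL, 995, 1944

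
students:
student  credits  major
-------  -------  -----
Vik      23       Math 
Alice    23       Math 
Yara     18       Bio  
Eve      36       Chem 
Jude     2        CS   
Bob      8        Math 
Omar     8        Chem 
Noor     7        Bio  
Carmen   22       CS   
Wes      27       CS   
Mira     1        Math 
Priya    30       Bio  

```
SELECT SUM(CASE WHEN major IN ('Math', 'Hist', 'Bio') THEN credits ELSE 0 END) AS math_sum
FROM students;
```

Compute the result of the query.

student=Vik: ✓ → 23
student=Alice: ✓ → 23
student=Yara: ✓ → 18
student=Eve: ✗
student=Jude: ✗
student=Bob: ✓ → 8
student=Omar: ✗
student=Noor: ✓ → 7
student=Carmen: ✗
student=Wes: ✗
student=Mira: ✓ → 1
student=Priya: ✓ → 30
math_sum = 23 + 23 + 18 + 8 + 7 + 1 + 30 = 110

110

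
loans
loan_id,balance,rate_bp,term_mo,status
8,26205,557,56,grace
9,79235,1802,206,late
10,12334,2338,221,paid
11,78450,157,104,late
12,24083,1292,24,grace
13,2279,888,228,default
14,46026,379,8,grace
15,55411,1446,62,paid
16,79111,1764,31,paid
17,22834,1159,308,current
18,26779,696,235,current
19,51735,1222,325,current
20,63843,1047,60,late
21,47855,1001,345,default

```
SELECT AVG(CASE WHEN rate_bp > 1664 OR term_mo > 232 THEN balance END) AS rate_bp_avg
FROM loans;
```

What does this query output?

loan_id=8: ✗
loan_id=9: ✓ → 79235
loan_id=10: ✓ → 12334
loan_id=11: ✗
loan_id=12: ✗
loan_id=13: ✗
loan_id=14: ✗
loan_id=15: ✗
loan_id=16: ✓ → 79111
loan_id=17: ✓ → 22834
loan_id=18: ✓ → 26779
loan_id=19: ✓ → 51735
loan_id=20: ✗
loan_id=21: ✓ → 47855
rate_bp_avg = (79235 + 12334 + 79111 + 22834 + 26779 + 51735 + 47855) / 7 = 45697.5714285714

45697.5714285714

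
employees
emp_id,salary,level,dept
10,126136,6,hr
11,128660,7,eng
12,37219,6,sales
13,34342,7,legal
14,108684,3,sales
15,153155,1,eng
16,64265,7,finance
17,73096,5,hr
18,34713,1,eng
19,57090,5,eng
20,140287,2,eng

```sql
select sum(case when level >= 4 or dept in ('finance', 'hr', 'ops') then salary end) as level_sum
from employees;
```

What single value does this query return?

emp_id=10: ✓ → 126136
emp_id=11: ✓ → 128660
emp_id=12: ✓ → 37219
emp_id=13: ✓ → 34342
emp_id=14: ✗
emp_id=15: ✗
emp_id=16: ✓ → 64265
emp_id=17: ✓ → 73096
emp_id=18: ✗
emp_id=19: ✓ → 57090
emp_id=20: ✗
level_sum = 126136 + 128660 + 37219 + 34342 + 64265 + 73096 + 57090 = 520808

520808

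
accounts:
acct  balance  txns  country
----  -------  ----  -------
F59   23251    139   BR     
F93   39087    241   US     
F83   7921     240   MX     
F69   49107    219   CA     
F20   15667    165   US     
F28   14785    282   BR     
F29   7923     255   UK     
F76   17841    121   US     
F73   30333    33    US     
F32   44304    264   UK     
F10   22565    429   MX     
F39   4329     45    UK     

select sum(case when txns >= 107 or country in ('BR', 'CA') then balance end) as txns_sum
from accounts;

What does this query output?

acct=F59: ✓ → 23251
acct=F93: ✓ → 39087
acct=F83: ✓ → 7921
acct=F69: ✓ → 49107
acct=F20: ✓ → 15667
acct=F28: ✓ → 14785
acct=F29: ✓ → 7923
acct=F76: ✓ → 17841
acct=F73: ✗
acct=F32: ✓ → 44304
acct=F10: ✓ → 22565
acct=F39: ✗
txns_sum = 23251 + 39087 + 7921 + 49107 + 15667 + 14785 + 7923 + 17841 + 44304 + 22565 = 242451

242451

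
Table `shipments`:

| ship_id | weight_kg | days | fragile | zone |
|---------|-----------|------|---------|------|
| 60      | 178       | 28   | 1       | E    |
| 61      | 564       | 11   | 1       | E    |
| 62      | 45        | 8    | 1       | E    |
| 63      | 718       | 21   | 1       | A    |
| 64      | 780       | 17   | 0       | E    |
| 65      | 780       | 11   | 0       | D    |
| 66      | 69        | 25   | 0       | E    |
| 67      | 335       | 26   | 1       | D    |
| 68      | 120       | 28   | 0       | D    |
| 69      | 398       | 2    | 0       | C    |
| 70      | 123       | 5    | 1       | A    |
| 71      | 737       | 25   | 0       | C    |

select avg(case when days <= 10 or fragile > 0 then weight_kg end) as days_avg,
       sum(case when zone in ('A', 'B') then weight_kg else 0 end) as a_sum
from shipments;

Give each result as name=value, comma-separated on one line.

days_avg=337.2857142857, a_sum=841

[days_avg: days <= 10 or fragile > 0]
ship_id=60: ✓ → 178
ship_id=61: ✓ → 564
ship_id=62: ✓ → 45
ship_id=63: ✓ → 718
ship_id=64: ✗
ship_id=65: ✗
ship_id=66: ✗
ship_id=67: ✓ → 335
ship_id=68: ✗
ship_id=69: ✓ → 398
ship_id=70: ✓ → 123
ship_id=71: ✗
days_avg = (178 + 564 + 45 + 718 + 335 + 398 + 123) / 7 = 337.2857142857
—
[a_sum: zone in ('A', 'B')]
ship_id=60: ✗
ship_id=61: ✗
ship_id=62: ✗
ship_id=63: ✓ → 718
ship_id=64: ✗
ship_id=65: ✗
ship_id=66: ✗
ship_id=67: ✗
ship_id=68: ✗
ship_id=69: ✗
ship_id=70: ✓ → 123
ship_id=71: ✗
a_sum = 718 + 123 = 841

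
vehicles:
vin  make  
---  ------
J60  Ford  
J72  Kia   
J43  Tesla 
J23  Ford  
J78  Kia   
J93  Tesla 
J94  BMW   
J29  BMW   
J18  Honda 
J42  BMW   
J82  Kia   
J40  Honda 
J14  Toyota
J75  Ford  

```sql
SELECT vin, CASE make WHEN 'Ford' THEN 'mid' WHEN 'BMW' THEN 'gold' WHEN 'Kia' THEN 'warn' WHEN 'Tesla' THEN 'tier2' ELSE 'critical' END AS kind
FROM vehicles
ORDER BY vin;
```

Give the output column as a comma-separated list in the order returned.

critical, critical, mid, gold, critical, gold, tier2, mid, warn, mid, warn, warn, tier2, gold

vin=J14: ELSE → critical
vin=J18: ELSE → critical
vin=J23: make='Ford' → mid
vin=J29: make='BMW' → gold
vin=J40: ELSE → critical
vin=J42: make='BMW' → gold
vin=J43: make='Tesla' → tier2
vin=J60: make='Ford' → mid
vin=J72: make='Kia' → warn
vin=J75: make='Ford' → mid
vin=J78: make='Kia' → warn
vin=J82: make='Kia' → warn
vin=J93: make='Tesla' → tier2
vin=J94: make='BMW' → gold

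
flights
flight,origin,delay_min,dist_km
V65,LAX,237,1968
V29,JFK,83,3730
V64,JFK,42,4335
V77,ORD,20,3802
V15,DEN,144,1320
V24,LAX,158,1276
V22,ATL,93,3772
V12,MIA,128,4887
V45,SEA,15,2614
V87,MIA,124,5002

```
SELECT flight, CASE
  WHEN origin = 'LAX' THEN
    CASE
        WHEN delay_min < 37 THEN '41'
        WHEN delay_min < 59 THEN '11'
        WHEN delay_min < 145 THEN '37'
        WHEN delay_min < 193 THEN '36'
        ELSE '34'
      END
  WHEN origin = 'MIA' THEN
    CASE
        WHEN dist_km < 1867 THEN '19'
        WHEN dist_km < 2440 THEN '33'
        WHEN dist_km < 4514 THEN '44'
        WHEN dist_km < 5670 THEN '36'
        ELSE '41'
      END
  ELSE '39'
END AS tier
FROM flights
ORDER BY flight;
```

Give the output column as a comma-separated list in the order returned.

flight=V12: origin='MIA' → inner[dist_km < 5670] → 36
flight=V15: origin='DEN' → outer ELSE → 39
flight=V22: origin='ATL' → outer ELSE → 39
flight=V24: origin='LAX' → inner[delay_min < 193] → 36
flight=V29: origin='JFK' → outer ELSE → 39
flight=V45: origin='SEA' → outer ELSE → 39
flight=V64: origin='JFK' → outer ELSE → 39
flight=V65: origin='LAX' → inner[ELSE] → 34
flight=V77: origin='ORD' → outer ELSE → 39
flight=V87: origin='MIA' → inner[dist_km < 5670] → 36

36, 39, 39, 36, 39, 39, 39, 34, 39, 36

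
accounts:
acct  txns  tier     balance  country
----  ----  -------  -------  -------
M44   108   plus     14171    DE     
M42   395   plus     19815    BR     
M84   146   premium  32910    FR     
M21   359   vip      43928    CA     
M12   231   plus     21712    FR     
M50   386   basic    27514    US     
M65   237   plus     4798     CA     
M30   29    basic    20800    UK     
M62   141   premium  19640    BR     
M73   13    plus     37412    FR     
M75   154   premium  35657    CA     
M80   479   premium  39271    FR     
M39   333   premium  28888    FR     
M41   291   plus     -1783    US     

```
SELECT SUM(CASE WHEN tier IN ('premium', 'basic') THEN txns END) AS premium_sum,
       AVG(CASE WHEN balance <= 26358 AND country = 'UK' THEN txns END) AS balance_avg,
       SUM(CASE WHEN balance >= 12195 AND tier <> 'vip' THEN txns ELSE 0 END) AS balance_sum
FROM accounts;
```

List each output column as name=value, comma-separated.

[premium_sum: tier IN ('premium', 'basic')]
acct=M44: ✗
acct=M42: ✗
acct=M84: ✓ → 146
acct=M21: ✗
acct=M12: ✗
acct=M50: ✓ → 386
acct=M65: ✗
acct=M30: ✓ → 29
acct=M62: ✓ → 141
acct=M73: ✗
acct=M75: ✓ → 154
acct=M80: ✓ → 479
acct=M39: ✓ → 333
acct=M41: ✗
premium_sum = 146 + 386 + 29 + 141 + 154 + 479 + 333 = 1668
—
[balance_avg: balance <= 26358 AND country = 'UK']
acct=M44: ✗
acct=M42: ✗
acct=M84: ✗
acct=M21: ✗
acct=M12: ✗
acct=M50: ✗
acct=M65: ✗
acct=M30: ✓ → 29
acct=M62: ✗
acct=M73: ✗
acct=M75: ✗
acct=M80: ✗
acct=M39: ✗
acct=M41: ✗
balance_avg = 29
—
[balance_sum: balance >= 12195 AND tier <> 'vip']
acct=M44: ✓ → 108
acct=M42: ✓ → 395
acct=M84: ✓ → 146
acct=M21: ✗
acct=M12: ✓ → 231
acct=M50: ✓ → 386
acct=M65: ✗
acct=M30: ✓ → 29
acct=M62: ✓ → 141
acct=M73: ✓ → 13
acct=M75: ✓ → 154
acct=M80: ✓ → 479
acct=M39: ✓ → 333
acct=M41: ✗
balance_sum = 108 + 395 + 146 + 231 + 386 + 29 + 141 + 13 + 154 + 479 + 333 = 2415

premium_sum=1668, balance_avg=29, balance_sum=2415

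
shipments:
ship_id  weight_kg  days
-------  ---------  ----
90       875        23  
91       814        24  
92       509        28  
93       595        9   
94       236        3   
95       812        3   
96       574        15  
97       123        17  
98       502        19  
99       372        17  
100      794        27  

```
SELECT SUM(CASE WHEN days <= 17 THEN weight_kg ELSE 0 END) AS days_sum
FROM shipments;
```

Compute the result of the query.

2712

ship_id=90: ✗
ship_id=91: ✗
ship_id=92: ✗
ship_id=93: ✓ → 595
ship_id=94: ✓ → 236
ship_id=95: ✓ → 812
ship_id=96: ✓ → 574
ship_id=97: ✓ → 123
ship_id=98: ✗
ship_id=99: ✓ → 372
ship_id=100: ✗
days_sum = 595 + 236 + 812 + 574 + 123 + 372 = 2712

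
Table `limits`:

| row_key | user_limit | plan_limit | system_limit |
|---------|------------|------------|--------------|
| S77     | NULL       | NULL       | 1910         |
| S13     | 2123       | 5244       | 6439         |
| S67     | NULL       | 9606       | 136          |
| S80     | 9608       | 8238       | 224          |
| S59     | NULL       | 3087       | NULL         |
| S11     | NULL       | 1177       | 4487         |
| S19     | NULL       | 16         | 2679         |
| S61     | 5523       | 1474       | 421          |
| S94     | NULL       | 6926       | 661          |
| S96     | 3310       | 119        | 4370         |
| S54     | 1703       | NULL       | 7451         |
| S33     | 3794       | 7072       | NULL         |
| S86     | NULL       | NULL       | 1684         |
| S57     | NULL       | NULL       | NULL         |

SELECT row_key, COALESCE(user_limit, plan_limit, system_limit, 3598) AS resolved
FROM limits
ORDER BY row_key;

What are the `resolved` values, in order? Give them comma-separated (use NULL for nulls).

row_key=S11: user_limit=NULL, plan_limit=1177 → 1177
row_key=S13: user_limit=2123 → 2123
row_key=S19: user_limit=NULL, plan_limit=16 → 16
row_key=S33: user_limit=3794 → 3794
row_key=S54: user_limit=1703 → 1703
row_key=S57: user_limit=NULL, plan_limit=NULL, system_limit=NULL, → literal 3598 → 3598
row_key=S59: user_limit=NULL, plan_limit=3087 → 3087
row_key=S61: user_limit=5523 → 5523
row_key=S67: user_limit=NULL, plan_limit=9606 → 9606
row_key=S77: user_limit=NULL, plan_limit=NULL, system_limit=1910 → 1910
row_key=S80: user_limit=9608 → 9608
row_key=S86: user_limit=NULL, plan_limit=NULL, system_limit=1684 → 1684
row_key=S94: user_limit=NULL, plan_limit=6926 → 6926
row_key=S96: user_limit=3310 → 3310

1177, 2123, 16, 3794, 1703, 3598, 3087, 5523, 9606, 1910, 9608, 1684, 6926, 3310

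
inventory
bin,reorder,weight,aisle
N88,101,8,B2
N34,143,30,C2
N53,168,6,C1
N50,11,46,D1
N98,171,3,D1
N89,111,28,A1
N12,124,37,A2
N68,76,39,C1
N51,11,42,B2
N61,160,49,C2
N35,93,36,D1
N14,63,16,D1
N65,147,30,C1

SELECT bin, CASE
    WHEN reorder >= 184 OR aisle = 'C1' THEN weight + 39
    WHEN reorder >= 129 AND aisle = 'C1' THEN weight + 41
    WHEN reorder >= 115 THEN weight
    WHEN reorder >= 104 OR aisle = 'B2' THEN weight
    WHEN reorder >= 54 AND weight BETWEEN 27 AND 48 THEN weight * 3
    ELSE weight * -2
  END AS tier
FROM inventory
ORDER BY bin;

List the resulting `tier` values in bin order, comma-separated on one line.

37, -32, 30, 108, -92, 42, 45, 49, 69, 78, 8, 28, 3

bin=N12: reorder >= 115 → 37
bin=N14: ELSE → -32
bin=N34: reorder >= 115 → 30
bin=N35: reorder >= 54 AND weight BETWEEN 27 AND 48 → 108
bin=N50: ELSE → -92
bin=N51: reorder >= 104 OR aisle = 'B2' → 42
bin=N53: reorder >= 184 OR aisle = 'C1' → 45
bin=N61: reorder >= 115 → 49
bin=N65: reorder >= 184 OR aisle = 'C1' → 69
bin=N68: reorder >= 184 OR aisle = 'C1' → 78
bin=N88: reorder >= 104 OR aisle = 'B2' → 8
bin=N89: reorder >= 104 OR aisle = 'B2' → 28
bin=N98: reorder >= 115 → 3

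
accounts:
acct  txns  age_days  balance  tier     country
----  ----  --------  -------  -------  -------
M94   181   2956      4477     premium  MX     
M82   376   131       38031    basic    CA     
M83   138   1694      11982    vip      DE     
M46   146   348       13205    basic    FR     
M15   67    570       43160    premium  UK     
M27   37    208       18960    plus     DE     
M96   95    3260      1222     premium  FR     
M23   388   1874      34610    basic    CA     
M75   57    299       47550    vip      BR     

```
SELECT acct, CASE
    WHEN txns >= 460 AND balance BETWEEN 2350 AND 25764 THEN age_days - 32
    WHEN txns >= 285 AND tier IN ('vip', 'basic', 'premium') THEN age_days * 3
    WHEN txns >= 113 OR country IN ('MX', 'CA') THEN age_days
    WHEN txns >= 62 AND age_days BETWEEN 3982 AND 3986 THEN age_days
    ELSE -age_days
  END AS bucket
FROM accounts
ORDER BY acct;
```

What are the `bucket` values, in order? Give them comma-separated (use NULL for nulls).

-570, 5622, -208, 348, -299, 393, 1694, 2956, -3260

acct=M15: ELSE → -570
acct=M23: txns >= 285 AND tier IN ('vip', 'basic', 'premium') → 5622
acct=M27: ELSE → -208
acct=M46: txns >= 113 OR country IN ('MX', 'CA') → 348
acct=M75: ELSE → -299
acct=M82: txns >= 285 AND tier IN ('vip', 'basic', 'premium') → 393
acct=M83: txns >= 113 OR country IN ('MX', 'CA') → 1694
acct=M94: txns >= 113 OR country IN ('MX', 'CA') → 2956
acct=M96: ELSE → -3260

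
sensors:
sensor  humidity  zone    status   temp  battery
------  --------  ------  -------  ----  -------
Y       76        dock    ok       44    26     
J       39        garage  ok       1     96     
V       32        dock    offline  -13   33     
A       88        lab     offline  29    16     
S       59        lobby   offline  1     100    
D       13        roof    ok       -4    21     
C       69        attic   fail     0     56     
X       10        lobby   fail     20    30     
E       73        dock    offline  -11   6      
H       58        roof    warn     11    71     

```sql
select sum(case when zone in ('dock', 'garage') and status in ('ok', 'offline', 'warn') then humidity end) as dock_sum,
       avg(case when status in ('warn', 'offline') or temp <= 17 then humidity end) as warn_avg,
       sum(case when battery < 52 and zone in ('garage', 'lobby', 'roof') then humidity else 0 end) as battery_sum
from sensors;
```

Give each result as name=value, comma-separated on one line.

[dock_sum: zone in ('dock', 'garage') and status in ('ok', 'offline', 'warn')]
sensor=Y: ✓ → 76
sensor=J: ✓ → 39
sensor=V: ✓ → 32
sensor=A: ✗
sensor=S: ✗
sensor=D: ✗
sensor=C: ✗
sensor=X: ✗
sensor=E: ✓ → 73
sensor=H: ✗
dock_sum = 76 + 39 + 32 + 73 = 220
—
[warn_avg: status in ('warn', 'offline') or temp <= 17]
sensor=Y: ✗
sensor=J: ✓ → 39
sensor=V: ✓ → 32
sensor=A: ✓ → 88
sensor=S: ✓ → 59
sensor=D: ✓ → 13
sensor=C: ✓ → 69
sensor=X: ✗
sensor=E: ✓ → 73
sensor=H: ✓ → 58
warn_avg = (39 + 32 + 88 + 59 + 13 + 69 + 73 + 58) / 8 = 53.875
—
[battery_sum: battery < 52 and zone in ('garage', 'lobby', 'roof')]
sensor=Y: ✗
sensor=J: ✗
sensor=V: ✗
sensor=A: ✗
sensor=S: ✗
sensor=D: ✓ → 13
sensor=C: ✗
sensor=X: ✓ → 10
sensor=E: ✗
sensor=H: ✗
battery_sum = 13 + 10 = 23

dock_sum=220, warn_avg=53.875, battery_sum=23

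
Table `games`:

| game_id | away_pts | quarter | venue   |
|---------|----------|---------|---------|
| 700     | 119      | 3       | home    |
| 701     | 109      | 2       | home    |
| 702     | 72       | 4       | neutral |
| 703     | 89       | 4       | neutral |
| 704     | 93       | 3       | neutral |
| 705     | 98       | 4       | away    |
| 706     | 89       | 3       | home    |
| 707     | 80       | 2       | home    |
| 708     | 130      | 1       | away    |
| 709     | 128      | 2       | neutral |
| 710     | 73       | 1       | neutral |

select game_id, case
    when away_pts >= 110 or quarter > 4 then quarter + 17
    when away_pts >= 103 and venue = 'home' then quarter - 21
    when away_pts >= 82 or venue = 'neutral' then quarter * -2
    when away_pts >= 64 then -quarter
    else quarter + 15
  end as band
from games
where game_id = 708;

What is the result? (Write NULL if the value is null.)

game_id = 708: away_pts=130, quarter=1, venue=away.
away_pts >= 110 or quarter > 4 → true → 18

18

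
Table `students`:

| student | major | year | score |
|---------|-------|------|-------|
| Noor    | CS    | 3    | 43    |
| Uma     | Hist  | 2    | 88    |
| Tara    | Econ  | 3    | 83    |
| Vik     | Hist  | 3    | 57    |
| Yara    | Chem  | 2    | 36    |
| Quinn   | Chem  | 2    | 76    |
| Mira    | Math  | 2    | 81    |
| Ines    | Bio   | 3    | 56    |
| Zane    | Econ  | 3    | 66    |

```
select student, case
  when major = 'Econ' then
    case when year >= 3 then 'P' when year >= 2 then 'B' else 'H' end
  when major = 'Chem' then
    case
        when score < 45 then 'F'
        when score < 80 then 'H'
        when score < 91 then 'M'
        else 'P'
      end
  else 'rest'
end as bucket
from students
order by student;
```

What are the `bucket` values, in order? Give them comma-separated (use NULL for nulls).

rest, rest, rest, H, P, rest, rest, F, P

student=Ines: major='Bio' → outer ELSE → rest
student=Mira: major='Math' → outer ELSE → rest
student=Noor: major='CS' → outer ELSE → rest
student=Quinn: major='Chem' → inner[score < 80] → H
student=Tara: major='Econ' → inner[year >= 3] → P
student=Uma: major='Hist' → outer ELSE → rest
student=Vik: major='Hist' → outer ELSE → rest
student=Yara: major='Chem' → inner[score < 45] → F
student=Zane: major='Econ' → inner[year >= 3] → P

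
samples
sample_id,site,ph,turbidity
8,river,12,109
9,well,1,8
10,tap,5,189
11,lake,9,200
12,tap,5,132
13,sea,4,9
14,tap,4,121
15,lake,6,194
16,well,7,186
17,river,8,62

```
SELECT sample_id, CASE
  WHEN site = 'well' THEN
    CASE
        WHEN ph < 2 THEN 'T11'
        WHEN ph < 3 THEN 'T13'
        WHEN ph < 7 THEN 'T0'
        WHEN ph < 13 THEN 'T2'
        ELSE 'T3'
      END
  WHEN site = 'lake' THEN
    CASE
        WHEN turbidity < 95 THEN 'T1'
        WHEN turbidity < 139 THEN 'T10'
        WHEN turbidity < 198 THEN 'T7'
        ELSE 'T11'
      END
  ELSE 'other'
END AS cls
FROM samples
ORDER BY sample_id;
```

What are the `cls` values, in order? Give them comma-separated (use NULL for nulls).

other, T11, other, T11, other, other, other, T7, T2, other

sample_id=8: site='river' → outer ELSE → other
sample_id=9: site='well' → inner[ph < 2] → T11
sample_id=10: site='tap' → outer ELSE → other
sample_id=11: site='lake' → inner[ELSE] → T11
sample_id=12: site='tap' → outer ELSE → other
sample_id=13: site='sea' → outer ELSE → other
sample_id=14: site='tap' → outer ELSE → other
sample_id=15: site='lake' → inner[turbidity < 198] → T7
sample_id=16: site='well' → inner[ph < 13] → T2
sample_id=17: site='river' → outer ELSE → other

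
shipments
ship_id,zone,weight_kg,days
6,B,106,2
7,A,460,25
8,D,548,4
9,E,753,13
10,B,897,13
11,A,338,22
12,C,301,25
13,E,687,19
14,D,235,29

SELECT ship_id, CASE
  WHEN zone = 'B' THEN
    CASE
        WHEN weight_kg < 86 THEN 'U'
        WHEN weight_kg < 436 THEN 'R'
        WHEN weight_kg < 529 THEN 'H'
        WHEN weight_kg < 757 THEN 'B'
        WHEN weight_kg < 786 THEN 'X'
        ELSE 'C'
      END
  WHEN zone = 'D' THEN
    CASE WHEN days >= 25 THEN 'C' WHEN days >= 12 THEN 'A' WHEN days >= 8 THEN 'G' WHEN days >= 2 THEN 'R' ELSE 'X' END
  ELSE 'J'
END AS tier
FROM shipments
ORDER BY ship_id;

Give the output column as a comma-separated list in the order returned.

R, J, R, J, C, J, J, J, C

ship_id=6: zone='B' → inner[weight_kg < 436] → R
ship_id=7: zone='A' → outer ELSE → J
ship_id=8: zone='D' → inner[days >= 2] → R
ship_id=9: zone='E' → outer ELSE → J
ship_id=10: zone='B' → inner[ELSE] → C
ship_id=11: zone='A' → outer ELSE → J
ship_id=12: zone='C' → outer ELSE → J
ship_id=13: zone='E' → outer ELSE → J
ship_id=14: zone='D' → inner[days >= 25] → C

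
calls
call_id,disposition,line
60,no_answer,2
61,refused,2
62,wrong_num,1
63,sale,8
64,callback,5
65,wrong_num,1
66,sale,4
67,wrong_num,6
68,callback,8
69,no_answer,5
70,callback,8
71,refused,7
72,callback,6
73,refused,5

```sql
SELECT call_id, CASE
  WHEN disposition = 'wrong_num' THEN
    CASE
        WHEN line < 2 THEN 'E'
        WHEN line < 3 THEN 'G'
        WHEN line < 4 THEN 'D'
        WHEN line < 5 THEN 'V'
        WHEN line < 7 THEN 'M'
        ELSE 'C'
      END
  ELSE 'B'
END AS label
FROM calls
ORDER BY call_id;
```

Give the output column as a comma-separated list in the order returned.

B, B, E, B, B, E, B, M, B, B, B, B, B, B

call_id=60: disposition='no_answer' → outer ELSE → B
call_id=61: disposition='refused' → outer ELSE → B
call_id=62: disposition='wrong_num' → inner[line < 2] → E
call_id=63: disposition='sale' → outer ELSE → B
call_id=64: disposition='callback' → outer ELSE → B
call_id=65: disposition='wrong_num' → inner[line < 2] → E
call_id=66: disposition='sale' → outer ELSE → B
call_id=67: disposition='wrong_num' → inner[line < 7] → M
call_id=68: disposition='callback' → outer ELSE → B
call_id=69: disposition='no_answer' → outer ELSE → B
call_id=70: disposition='callback' → outer ELSE → B
call_id=71: disposition='refused' → outer ELSE → B
call_id=72: disposition='callback' → outer ELSE → B
call_id=73: disposition='refused' → outer ELSE → B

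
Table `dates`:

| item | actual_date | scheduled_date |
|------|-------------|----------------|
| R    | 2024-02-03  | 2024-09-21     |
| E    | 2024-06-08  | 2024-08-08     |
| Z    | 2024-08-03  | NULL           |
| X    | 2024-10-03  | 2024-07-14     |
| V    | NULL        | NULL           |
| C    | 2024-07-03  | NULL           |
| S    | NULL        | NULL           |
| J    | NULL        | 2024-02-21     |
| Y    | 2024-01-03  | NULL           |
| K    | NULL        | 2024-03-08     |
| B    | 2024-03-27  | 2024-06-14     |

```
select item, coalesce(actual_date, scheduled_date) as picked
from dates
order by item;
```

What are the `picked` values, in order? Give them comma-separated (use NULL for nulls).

item=B: actual_date=2024-03-27 → 2024-03-27
item=C: actual_date=2024-07-03 → 2024-07-03
item=E: actual_date=2024-06-08 → 2024-06-08
item=J: actual_date=NULL, scheduled_date=2024-02-21 → 2024-02-21
item=K: actual_date=NULL, scheduled_date=2024-03-08 → 2024-03-08
item=R: actual_date=2024-02-03 → 2024-02-03
item=S: actual_date=NULL, scheduled_date=NULL (all NULL) → NULL
item=V: actual_date=NULL, scheduled_date=NULL (all NULL) → NULL
item=X: actual_date=2024-10-03 → 2024-10-03
item=Y: actual_date=2024-01-03 → 2024-01-03
item=Z: actual_date=2024-08-03 → 2024-08-03

2024-03-27, 2024-07-03, 2024-06-08, 2024-02-21, 2024-03-08, 2024-02-03, NULL, NULL, 2024-10-03, 2024-01-03, 2024-08-03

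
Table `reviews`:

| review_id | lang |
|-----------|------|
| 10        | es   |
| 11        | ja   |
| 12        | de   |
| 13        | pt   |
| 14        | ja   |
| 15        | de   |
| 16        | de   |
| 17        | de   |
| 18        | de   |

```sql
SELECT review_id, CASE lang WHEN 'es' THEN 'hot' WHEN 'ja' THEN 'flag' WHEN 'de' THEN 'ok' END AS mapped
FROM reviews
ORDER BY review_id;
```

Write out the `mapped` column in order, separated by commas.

hot, flag, ok, NULL, flag, ok, ok, ok, ok

review_id=10: lang='es' → hot
review_id=11: lang='ja' → flag
review_id=12: lang='de' → ok
review_id=13: (no match → NULL) → NULL
review_id=14: lang='ja' → flag
review_id=15: lang='de' → ok
review_id=16: lang='de' → ok
review_id=17: lang='de' → ok
review_id=18: lang='de' → ok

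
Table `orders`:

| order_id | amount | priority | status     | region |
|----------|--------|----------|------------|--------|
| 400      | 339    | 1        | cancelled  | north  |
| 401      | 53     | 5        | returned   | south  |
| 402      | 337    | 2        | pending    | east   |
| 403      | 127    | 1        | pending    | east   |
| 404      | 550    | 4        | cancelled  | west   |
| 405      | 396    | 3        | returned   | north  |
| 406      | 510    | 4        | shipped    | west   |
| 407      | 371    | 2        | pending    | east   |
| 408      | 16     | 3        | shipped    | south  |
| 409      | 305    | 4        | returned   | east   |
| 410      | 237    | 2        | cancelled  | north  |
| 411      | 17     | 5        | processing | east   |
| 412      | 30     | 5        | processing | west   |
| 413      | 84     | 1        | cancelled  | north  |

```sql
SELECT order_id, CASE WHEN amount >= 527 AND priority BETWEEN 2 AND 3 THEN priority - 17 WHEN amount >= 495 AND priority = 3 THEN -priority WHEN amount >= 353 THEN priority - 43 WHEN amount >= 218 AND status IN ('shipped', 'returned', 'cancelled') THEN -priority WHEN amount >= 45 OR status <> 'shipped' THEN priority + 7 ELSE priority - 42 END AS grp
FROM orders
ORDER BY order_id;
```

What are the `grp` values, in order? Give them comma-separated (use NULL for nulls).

order_id=400: amount >= 218 AND status IN ('shipped', 'returned', 'cancelled') → -1
order_id=401: amount >= 45 OR status <> 'shipped' → 12
order_id=402: amount >= 45 OR status <> 'shipped' → 9
order_id=403: amount >= 45 OR status <> 'shipped' → 8
order_id=404: amount >= 353 → -39
order_id=405: amount >= 353 → -40
order_id=406: amount >= 353 → -39
order_id=407: amount >= 353 → -41
order_id=408: ELSE → -39
order_id=409: amount >= 218 AND status IN ('shipped', 'returned', 'cancelled') → -4
order_id=410: amount >= 218 AND status IN ('shipped', 'returned', 'cancelled') → -2
order_id=411: amount >= 45 OR status <> 'shipped' → 12
order_id=412: amount >= 45 OR status <> 'shipped' → 12
order_id=413: amount >= 45 OR status <> 'shipped' → 8

-1, 12, 9, 8, -39, -40, -39, -41, -39, -4, -2, 12, 12, 8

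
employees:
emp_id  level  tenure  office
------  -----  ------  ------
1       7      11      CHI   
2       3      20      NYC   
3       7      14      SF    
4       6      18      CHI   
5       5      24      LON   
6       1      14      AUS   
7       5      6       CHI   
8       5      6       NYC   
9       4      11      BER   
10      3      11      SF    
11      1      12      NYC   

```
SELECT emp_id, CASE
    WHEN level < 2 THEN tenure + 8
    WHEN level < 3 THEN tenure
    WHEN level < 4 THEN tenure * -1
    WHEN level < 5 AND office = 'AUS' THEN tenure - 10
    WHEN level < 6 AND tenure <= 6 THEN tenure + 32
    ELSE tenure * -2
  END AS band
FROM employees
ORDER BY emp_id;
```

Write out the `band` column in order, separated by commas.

-22, -20, -28, -36, -48, 22, 38, 38, -22, -11, 20

emp_id=1: ELSE → -22
emp_id=2: level < 4 → -20
emp_id=3: ELSE → -28
emp_id=4: ELSE → -36
emp_id=5: ELSE → -48
emp_id=6: level < 2 → 22
emp_id=7: level < 6 AND tenure <= 6 → 38
emp_id=8: level < 6 AND tenure <= 6 → 38
emp_id=9: ELSE → -22
emp_id=10: level < 4 → -11
emp_id=11: level < 2 → 20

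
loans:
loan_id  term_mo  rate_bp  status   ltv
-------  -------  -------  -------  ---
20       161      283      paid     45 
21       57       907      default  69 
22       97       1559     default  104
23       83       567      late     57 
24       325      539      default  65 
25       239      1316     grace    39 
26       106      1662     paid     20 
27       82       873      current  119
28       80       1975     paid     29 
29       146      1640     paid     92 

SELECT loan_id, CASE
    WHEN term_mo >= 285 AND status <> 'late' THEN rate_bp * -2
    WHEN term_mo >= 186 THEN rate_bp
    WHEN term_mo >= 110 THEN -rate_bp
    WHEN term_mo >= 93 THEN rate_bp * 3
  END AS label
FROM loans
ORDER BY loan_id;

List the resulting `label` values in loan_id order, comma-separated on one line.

loan_id=20: term_mo >= 110 → -283
loan_id=21: (no match → NULL) → NULL
loan_id=22: term_mo >= 93 → 4677
loan_id=23: (no match → NULL) → NULL
loan_id=24: term_mo >= 285 AND status <> 'late' → -1078
loan_id=25: term_mo >= 186 → 1316
loan_id=26: term_mo >= 93 → 4986
loan_id=27: (no match → NULL) → NULL
loan_id=28: (no match → NULL) → NULL
loan_id=29: term_mo >= 110 → -1640

-283, NULL, 4677, NULL, -1078, 1316, 4986, NULL, NULL, -1640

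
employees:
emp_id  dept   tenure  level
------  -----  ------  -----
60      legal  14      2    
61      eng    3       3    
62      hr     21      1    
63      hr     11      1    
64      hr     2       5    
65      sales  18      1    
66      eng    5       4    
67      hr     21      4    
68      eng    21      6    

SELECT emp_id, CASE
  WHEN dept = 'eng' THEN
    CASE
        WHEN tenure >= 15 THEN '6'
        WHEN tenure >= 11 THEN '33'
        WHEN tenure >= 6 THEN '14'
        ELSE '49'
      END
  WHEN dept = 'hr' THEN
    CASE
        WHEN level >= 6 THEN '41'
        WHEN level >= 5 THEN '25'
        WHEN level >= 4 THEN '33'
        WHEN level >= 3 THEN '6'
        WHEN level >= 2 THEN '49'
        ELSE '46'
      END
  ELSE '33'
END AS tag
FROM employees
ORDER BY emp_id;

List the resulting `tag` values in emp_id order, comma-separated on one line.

33, 49, 46, 46, 25, 33, 49, 33, 6

emp_id=60: dept='legal' → outer ELSE → 33
emp_id=61: dept='eng' → inner[ELSE] → 49
emp_id=62: dept='hr' → inner[ELSE] → 46
emp_id=63: dept='hr' → inner[ELSE] → 46
emp_id=64: dept='hr' → inner[level >= 5] → 25
emp_id=65: dept='sales' → outer ELSE → 33
emp_id=66: dept='eng' → inner[ELSE] → 49
emp_id=67: dept='hr' → inner[level >= 4] → 33
emp_id=68: dept='eng' → inner[tenure >= 15] → 6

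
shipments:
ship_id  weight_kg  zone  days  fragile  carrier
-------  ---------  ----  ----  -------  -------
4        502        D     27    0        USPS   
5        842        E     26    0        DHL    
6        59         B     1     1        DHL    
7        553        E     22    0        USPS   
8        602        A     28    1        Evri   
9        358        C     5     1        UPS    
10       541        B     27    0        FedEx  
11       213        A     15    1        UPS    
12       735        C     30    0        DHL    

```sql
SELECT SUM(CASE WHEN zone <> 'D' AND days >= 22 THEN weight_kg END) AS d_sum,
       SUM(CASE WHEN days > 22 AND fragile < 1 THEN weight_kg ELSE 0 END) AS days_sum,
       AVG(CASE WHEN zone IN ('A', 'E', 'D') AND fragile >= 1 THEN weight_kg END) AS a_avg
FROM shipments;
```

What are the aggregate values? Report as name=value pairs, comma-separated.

[d_sum: zone <> 'D' AND days >= 22]
ship_id=4: ✗
ship_id=5: ✓ → 842
ship_id=6: ✗
ship_id=7: ✓ → 553
ship_id=8: ✓ → 602
ship_id=9: ✗
ship_id=10: ✓ → 541
ship_id=11: ✗
ship_id=12: ✓ → 735
d_sum = 842 + 553 + 602 + 541 + 735 = 3273
—
[days_sum: days > 22 AND fragile < 1]
ship_id=4: ✓ → 502
ship_id=5: ✓ → 842
ship_id=6: ✗
ship_id=7: ✗
ship_id=8: ✗
ship_id=9: ✗
ship_id=10: ✓ → 541
ship_id=11: ✗
ship_id=12: ✓ → 735
days_sum = 502 + 842 + 541 + 735 = 2620
—
[a_avg: zone IN ('A', 'E', 'D') AND fragile >= 1]
ship_id=4: ✗
ship_id=5: ✗
ship_id=6: ✗
ship_id=7: ✗
ship_id=8: ✓ → 602
ship_id=9: ✗
ship_id=10: ✗
ship_id=11: ✓ → 213
ship_id=12: ✗
a_avg = (602 + 213) / 2 = 407.5

d_sum=3273, days_sum=2620, a_avg=407.5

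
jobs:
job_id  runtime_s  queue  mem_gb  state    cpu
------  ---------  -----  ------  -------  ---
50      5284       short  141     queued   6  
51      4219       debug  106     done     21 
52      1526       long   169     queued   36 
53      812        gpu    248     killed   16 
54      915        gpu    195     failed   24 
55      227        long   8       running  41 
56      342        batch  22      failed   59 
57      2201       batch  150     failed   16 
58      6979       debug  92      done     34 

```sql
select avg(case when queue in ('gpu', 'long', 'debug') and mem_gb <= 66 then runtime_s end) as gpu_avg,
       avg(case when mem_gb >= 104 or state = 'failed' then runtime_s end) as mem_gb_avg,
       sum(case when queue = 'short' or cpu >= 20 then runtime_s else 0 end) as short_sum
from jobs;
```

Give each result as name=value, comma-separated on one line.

gpu_avg=227, mem_gb_avg=2185.5714285714, short_sum=19492

[gpu_avg: queue in ('gpu', 'long', 'debug') and mem_gb <= 66]
job_id=50: ✗
job_id=51: ✗
job_id=52: ✗
job_id=53: ✗
job_id=54: ✗
job_id=55: ✓ → 227
job_id=56: ✗
job_id=57: ✗
job_id=58: ✗
gpu_avg = 227
—
[mem_gb_avg: mem_gb >= 104 or state = 'failed']
job_id=50: ✓ → 5284
job_id=51: ✓ → 4219
job_id=52: ✓ → 1526
job_id=53: ✓ → 812
job_id=54: ✓ → 915
job_id=55: ✗
job_id=56: ✓ → 342
job_id=57: ✓ → 2201
job_id=58: ✗
mem_gb_avg = (5284 + 4219 + 1526 + 812 + 915 + 342 + 2201) / 7 = 2185.5714285714
—
[short_sum: queue = 'short' or cpu >= 20]
job_id=50: ✓ → 5284
job_id=51: ✓ → 4219
job_id=52: ✓ → 1526
job_id=53: ✗
job_id=54: ✓ → 915
job_id=55: ✓ → 227
job_id=56: ✓ → 342
job_id=57: ✗
job_id=58: ✓ → 6979
short_sum = 5284 + 4219 + 1526 + 915 + 227 + 342 + 6979 = 19492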